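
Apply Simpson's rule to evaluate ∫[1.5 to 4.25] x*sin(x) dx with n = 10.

f(x) = x*sin(x)
a = 1.5, b = 4.25, n = 10
h = (b - a)/n = 0.275000

Simpson's rule: (h/3)[f(x₀) + 4f(x₁) + 2f(x₂) + ... + f(xₙ)]

x_0 = 1.5000, f(x_0) = 1.496242, coefficient = 1
x_1 = 1.7750, f(x_1) = 1.738120, coefficient = 4
x_2 = 2.0500, f(x_2) = 1.819093, coefficient = 2
x_3 = 2.3250, f(x_3) = 1.694500, coefficient = 4
x_4 = 2.6000, f(x_4) = 1.340304, coefficient = 2
x_5 = 2.8750, f(x_5) = 0.757407, coefficient = 4
x_6 = 3.1500, f(x_6) = -0.026483, coefficient = 2
x_7 = 3.4250, f(x_7) = -0.957728, coefficient = 4
x_8 = 3.7000, f(x_8) = -1.960394, coefficient = 2
x_9 = 3.9750, f(x_9) = -2.942401, coefficient = 4
x_10 = 4.2500, f(x_10) = -3.803705, coefficient = 1

I ≈ (0.275000/3) × 1.197170 = 0.109741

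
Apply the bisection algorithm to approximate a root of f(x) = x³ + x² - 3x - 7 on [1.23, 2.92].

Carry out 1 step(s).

f(x) = x³ + x² - 3x - 7
Initial interval: [1.23, 2.92]

Iteration 1:
  c_1 = (1.230000 + 2.920000)/2 = 2.075000
  f(c_1) = f(2.075000) = 0.014797
  f(a) × f(c) < 0, new interval: [1.230000, 2.075000]

After 1 iteration(s), the approximation is c_1 = 2.075000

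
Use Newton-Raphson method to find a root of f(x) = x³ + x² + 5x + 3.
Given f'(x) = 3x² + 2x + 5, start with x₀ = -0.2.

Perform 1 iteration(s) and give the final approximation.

f(x) = x³ + x² + 5x + 3
f'(x) = 3x² + 2x + 5
x₀ = -0.2

Newton-Raphson formula: x_{n+1} = x_n - f(x_n)/f'(x_n)

Iteration 1:
  f(-0.200000) = 2.032000
  f'(-0.200000) = 4.720000
  x_1 = -0.200000 - 2.032000/4.720000 = -0.630508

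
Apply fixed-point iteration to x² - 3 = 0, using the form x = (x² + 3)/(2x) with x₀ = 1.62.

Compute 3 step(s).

Equation: x² - 3 = 0
Fixed-point form: x = (x² + 3)/(2x)
x₀ = 1.62

x_1 = g(1.620000) = 1.735926
x_2 = g(1.735926) = 1.732055
x_3 = g(1.732055) = 1.732051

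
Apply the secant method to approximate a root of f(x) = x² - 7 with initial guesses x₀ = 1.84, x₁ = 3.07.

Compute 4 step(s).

f(x) = x² - 7
x₀ = 1.84, x₁ = 3.07

Secant formula: x_{n+1} = x_n - f(x_n)(x_n - x_{n-1})/(f(x_n) - f(x_{n-1}))

Iteration 1:
  f(1.840000) = -3.614400
  f(3.070000) = 2.424900
  x_2 = 3.070000 - 2.424900×(3.070000 - 1.840000)/(2.424900 - (-3.614400))
       = 2.576130
Iteration 2:
  f(3.070000) = 2.424900
  f(2.576130) = -0.363552
  x_3 = 2.576130 - (-0.363552)×(2.576130 - 3.070000)/(-0.363552 - 2.424900)
       = 2.640520
Iteration 3:
  f(2.576130) = -0.363552
  f(2.640520) = -0.027654
  x_4 = 2.640520 - (-0.027654)×(2.640520 - 2.576130)/(-0.027654 - (-0.363552))
       = 2.645821
Iteration 4:
  f(2.640520) = -0.027654
  f(2.645821) = 0.000369
  x_5 = 2.645821 - 0.000369×(2.645821 - 2.640520)/(0.000369 - (-0.027654))
       = 2.645751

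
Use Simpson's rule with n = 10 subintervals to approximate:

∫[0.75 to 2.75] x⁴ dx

f(x) = x⁴
a = 0.75, b = 2.75, n = 10
h = (b - a)/n = 0.200000

Simpson's rule: (h/3)[f(x₀) + 4f(x₁) + 2f(x₂) + ... + f(xₙ)]

x_0 = 0.7500, f(x_0) = 0.316406, coefficient = 1
x_1 = 0.9500, f(x_1) = 0.814506, coefficient = 4
x_2 = 1.1500, f(x_2) = 1.749006, coefficient = 2
x_3 = 1.3500, f(x_3) = 3.321506, coefficient = 4
x_4 = 1.5500, f(x_4) = 5.772006, coefficient = 2
x_5 = 1.7500, f(x_5) = 9.378906, coefficient = 4
x_6 = 1.9500, f(x_6) = 14.459006, coefficient = 2
x_7 = 2.1500, f(x_7) = 21.367506, coefficient = 4
x_8 = 2.3500, f(x_8) = 30.498006, coefficient = 2
x_9 = 2.5500, f(x_9) = 42.282506, coefficient = 4
x_10 = 2.7500, f(x_10) = 57.191406, coefficient = 1

I ≈ (0.200000/3) × 471.123587 = 31.408239
Exact value: 31.407813
Error: 0.000427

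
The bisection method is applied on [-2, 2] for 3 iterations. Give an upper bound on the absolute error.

Bisection error bound: |error| ≤ (b-a)/2^n
|error| ≤ (2 - (-2))/2^3 = 4/2^3
|error| ≤ 0.5000000000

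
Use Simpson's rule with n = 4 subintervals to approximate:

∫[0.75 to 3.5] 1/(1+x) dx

f(x) = 1/(1+x)
a = 0.75, b = 3.5, n = 4
h = (b - a)/n = 0.687500

Simpson's rule: (h/3)[f(x₀) + 4f(x₁) + 2f(x₂) + ... + f(xₙ)]

x_0 = 0.7500, f(x_0) = 0.571429, coefficient = 1
x_1 = 1.4375, f(x_1) = 0.410256, coefficient = 4
x_2 = 2.1250, f(x_2) = 0.320000, coefficient = 2
x_3 = 2.8125, f(x_3) = 0.262295, coefficient = 4
x_4 = 3.5000, f(x_4) = 0.222222, coefficient = 1

I ≈ (0.687500/3) × 4.123857 = 0.945051
Exact value: 0.944462
Error: 0.000589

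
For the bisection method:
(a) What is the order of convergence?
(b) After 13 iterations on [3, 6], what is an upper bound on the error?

(a) Bisection has linear (order 1) convergence; the error is halved each step.

(b) Error bound = (b-a)/2^n = (6 - 3)/2^{13}
    = 3/2^{13}

(a) 1 (linear); (b) error ≤ 3.66e-04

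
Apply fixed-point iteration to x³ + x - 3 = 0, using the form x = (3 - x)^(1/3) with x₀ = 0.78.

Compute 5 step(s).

Equation: x³ + x - 3 = 0
Fixed-point form: x = (3 - x)^(1/3)
x₀ = 0.78

x_1 = g(0.780000) = 1.304521
x_2 = g(1.304521) = 1.192424
x_3 = g(1.192424) = 1.218145
x_4 = g(1.218145) = 1.212339
x_5 = g(1.212339) = 1.213654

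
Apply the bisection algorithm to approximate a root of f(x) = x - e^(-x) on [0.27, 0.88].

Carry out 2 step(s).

f(x) = x - e^(-x)
Initial interval: [0.27, 0.88]

Iteration 1:
  c_1 = (0.270000 + 0.880000)/2 = 0.575000
  f(c_1) = f(0.575000) = 0.012295
  f(a) × f(c) < 0, new interval: [0.270000, 0.575000]
Iteration 2:
  c_2 = (0.270000 + 0.575000)/2 = 0.422500
  f(c_2) = f(0.422500) = -0.232906
  f(a) × f(c) ≥ 0, new interval: [0.422500, 0.575000]

After 2 iteration(s), the approximation is c_2 = 0.422500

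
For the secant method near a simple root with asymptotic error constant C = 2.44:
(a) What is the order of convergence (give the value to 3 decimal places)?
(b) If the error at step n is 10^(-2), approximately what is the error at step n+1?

(a) Secant method has superlinear convergence with order φ = (1+√5)/2 ≈ 1.618.
    This means |e_{n+1}| ≈ C|e_n|^1.618.

(b) With |e_n| = 10^(-2) and C = 2.44:
    |e_{n+1}| ≈ 2.44 × (10^(-2))^1.618 = 2.44 × 10^(-3.24)

(a) ≈ 1.618 (golden ratio); (b) |e_{n+1}| ≈ 1.417e-03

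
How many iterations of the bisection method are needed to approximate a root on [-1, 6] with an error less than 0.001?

We need (b-a)/2^n ≤ 0.001
(6 - (-1))/2^n ≤ 0.001
7/2^n ≤ 0.001
2^n ≥ 7000
n ≥ log₂(7000) = 12.77
n ≥ 13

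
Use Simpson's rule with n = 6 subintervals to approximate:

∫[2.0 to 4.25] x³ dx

f(x) = x³
a = 2.0, b = 4.25, n = 6
h = (b - a)/n = 0.375000

Simpson's rule: (h/3)[f(x₀) + 4f(x₁) + 2f(x₂) + ... + f(xₙ)]

x_0 = 2.0000, f(x_0) = 8.000000, coefficient = 1
x_1 = 2.3750, f(x_1) = 13.396484, coefficient = 4
x_2 = 2.7500, f(x_2) = 20.796875, coefficient = 2
x_3 = 3.1250, f(x_3) = 30.517578, coefficient = 4
x_4 = 3.5000, f(x_4) = 42.875000, coefficient = 2
x_5 = 3.8750, f(x_5) = 58.185547, coefficient = 4
x_6 = 4.2500, f(x_6) = 76.765625, coefficient = 1

I ≈ (0.375000/3) × 620.507812 = 77.563477
Exact value: 77.563477
Error: 0.000000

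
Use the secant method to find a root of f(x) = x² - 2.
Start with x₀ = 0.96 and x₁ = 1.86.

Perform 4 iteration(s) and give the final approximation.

f(x) = x² - 2
x₀ = 0.96, x₁ = 1.86

Secant formula: x_{n+1} = x_n - f(x_n)(x_n - x_{n-1})/(f(x_n) - f(x_{n-1}))

Iteration 1:
  f(0.960000) = -1.078400
  f(1.860000) = 1.459600
  x_2 = 1.860000 - 1.459600×(1.860000 - 0.960000)/(1.459600 - (-1.078400))
       = 1.342411
Iteration 2:
  f(1.860000) = 1.459600
  f(1.342411) = -0.197932
  x_3 = 1.342411 - (-0.197932)×(1.342411 - 1.860000)/(-0.197932 - 1.459600)
       = 1.404218
Iteration 3:
  f(1.342411) = -0.197932
  f(1.404218) = -0.028171
  x_4 = 1.404218 - (-0.028171)×(1.404218 - 1.342411)/(-0.028171 - (-0.197932))
       = 1.414475
Iteration 4:
  f(1.404218) = -0.028171
  f(1.414475) = 0.000739
  x_5 = 1.414475 - 0.000739×(1.414475 - 1.404218)/(0.000739 - (-0.028171))
       = 1.414213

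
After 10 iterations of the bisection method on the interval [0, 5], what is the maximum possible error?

Bisection error bound: |error| ≤ (b-a)/2^n
|error| ≤ (5 - 0)/2^10 = 5/2^10
|error| ≤ 0.0048828125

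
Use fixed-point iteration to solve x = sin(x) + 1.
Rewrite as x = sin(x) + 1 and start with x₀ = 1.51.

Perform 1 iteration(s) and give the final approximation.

Equation: x = sin(x) + 1
Fixed-point form: x = sin(x) + 1
x₀ = 1.51

x_1 = g(1.510000) = 1.998152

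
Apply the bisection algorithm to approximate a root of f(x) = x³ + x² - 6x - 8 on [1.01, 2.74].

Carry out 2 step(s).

f(x) = x³ + x² - 6x - 8
Initial interval: [1.01, 2.74]

Iteration 1:
  c_1 = (1.010000 + 2.740000)/2 = 1.875000
  f(c_1) = f(1.875000) = -9.142578
  f(a) × f(c) ≥ 0, new interval: [1.875000, 2.740000]
Iteration 2:
  c_2 = (1.875000 + 2.740000)/2 = 2.307500
  f(c_2) = f(2.307500) = -4.234030
  f(a) × f(c) ≥ 0, new interval: [2.307500, 2.740000]

After 2 iteration(s), the approximation is c_2 = 2.307500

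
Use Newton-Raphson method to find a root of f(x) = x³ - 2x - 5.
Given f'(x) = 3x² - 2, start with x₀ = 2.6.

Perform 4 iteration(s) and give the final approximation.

f(x) = x³ - 2x - 5
f'(x) = 3x² - 2
x₀ = 2.6

Newton-Raphson formula: x_{n+1} = x_n - f(x_n)/f'(x_n)

Iteration 1:
  f(2.600000) = 7.376000
  f'(2.600000) = 18.280000
  x_1 = 2.600000 - 7.376000/18.280000 = 2.196499
Iteration 2:
  f(2.196499) = 1.204247
  f'(2.196499) = 12.473822
  x_2 = 2.196499 - 1.204247/12.473822 = 2.099957
Iteration 3:
  f(2.099957) = 0.060517
  f'(2.099957) = 11.229458
  x_3 = 2.099957 - 0.060517/11.229458 = 2.094568
Iteration 4:
  f(2.094568) = 0.000183
  f'(2.094568) = 11.161644
  x_4 = 2.094568 - 0.000183/11.161644 = 2.094551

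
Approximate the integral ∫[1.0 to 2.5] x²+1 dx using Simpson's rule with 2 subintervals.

f(x) = x²+1
a = 1.0, b = 2.5, n = 2
h = (b - a)/n = 0.750000

Simpson's rule: (h/3)[f(x₀) + 4f(x₁) + 2f(x₂) + ... + f(xₙ)]

x_0 = 1.0000, f(x_0) = 2.000000, coefficient = 1
x_1 = 1.7500, f(x_1) = 4.062500, coefficient = 4
x_2 = 2.5000, f(x_2) = 7.250000, coefficient = 1

I ≈ (0.750000/3) × 25.500000 = 6.375000
Exact value: 6.375000
Error: 0.000000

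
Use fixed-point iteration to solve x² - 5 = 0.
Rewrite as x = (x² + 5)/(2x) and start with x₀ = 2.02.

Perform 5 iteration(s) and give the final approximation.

Equation: x² - 5 = 0
Fixed-point form: x = (x² + 5)/(2x)
x₀ = 2.02

x_1 = g(2.020000) = 2.247624
x_2 = g(2.247624) = 2.236098
x_3 = g(2.236098) = 2.236068
x_4 = g(2.236068) = 2.236068
x_5 = g(2.236068) = 2.236068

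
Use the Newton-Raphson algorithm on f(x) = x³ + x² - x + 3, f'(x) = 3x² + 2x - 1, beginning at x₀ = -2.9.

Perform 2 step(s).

f(x) = x³ + x² - x + 3
f'(x) = 3x² + 2x - 1
x₀ = -2.9

Newton-Raphson formula: x_{n+1} = x_n - f(x_n)/f'(x_n)

Iteration 1:
  f(-2.900000) = -10.079000
  f'(-2.900000) = 18.430000
  x_1 = -2.900000 - (-10.079000)/18.430000 = -2.353120
Iteration 2:
  f(-2.353120) = -2.139340
  f'(-2.353120) = 10.905280
  x_2 = -2.353120 - (-2.139340)/10.905280 = -2.156945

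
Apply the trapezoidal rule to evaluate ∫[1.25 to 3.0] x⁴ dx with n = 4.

f(x) = x⁴
a = 1.25, b = 3.0, n = 4
h = (b - a)/n = 0.437500

Trapezoidal rule: (h/2)[f(x₀) + 2f(x₁) + 2f(x₂) + ... + f(xₙ)]

x_0 = 1.2500, f(x_0) = 2.441406, coefficient = 1
x_1 = 1.6875, f(x_1) = 8.109146, coefficient = 2
x_2 = 2.1250, f(x_2) = 20.390869, coefficient = 2
x_3 = 2.5625, f(x_3) = 43.117691, coefficient = 2
x_4 = 3.0000, f(x_4) = 81.000000, coefficient = 1

I ≈ (0.437500/2) × 226.676819 = 49.585554
Exact value: 47.989648
Error: 1.595906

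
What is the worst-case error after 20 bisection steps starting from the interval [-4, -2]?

Bisection error bound: |error| ≤ (b-a)/2^n
|error| ≤ (-2 - (-4))/2^20 = 2/2^20
|error| ≤ 0.0000019073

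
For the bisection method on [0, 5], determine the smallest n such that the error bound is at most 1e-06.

We need (b-a)/2^n ≤ 1e-06
(5 - 0)/2^n ≤ 1e-06
5/2^n ≤ 1e-06
2^n ≥ 5000000
n ≥ log₂(5000000) = 22.25
n ≥ 23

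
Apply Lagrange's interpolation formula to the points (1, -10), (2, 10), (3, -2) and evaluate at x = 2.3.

Lagrange interpolation formula:
P(x) = Σ yᵢ × Lᵢ(x)
where Lᵢ(x) = Π_{j≠i} (x - xⱼ)/(xᵢ - xⱼ)

L_0(2.3) = (2.3 - 2)/(1 - 2) × (2.3 - 3)/(1 - 3) = -0.105000
L_1(2.3) = (2.3 - 1)/(2 - 1) × (2.3 - 3)/(2 - 3) = 0.910000
L_2(2.3) = (2.3 - 1)/(3 - 1) × (2.3 - 2)/(3 - 2) = 0.195000

P(2.3) = (-10)×L_0(2.3) + 10×L_1(2.3) + (-2)×L_2(2.3)
P(2.3) = 9.760000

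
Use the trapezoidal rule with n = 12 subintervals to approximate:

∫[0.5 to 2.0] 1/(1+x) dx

f(x) = 1/(1+x)
a = 0.5, b = 2.0, n = 12
h = (b - a)/n = 0.125000

Trapezoidal rule: (h/2)[f(x₀) + 2f(x₁) + 2f(x₂) + ... + f(xₙ)]

x_0 = 0.5000, f(x_0) = 0.666667, coefficient = 1
x_1 = 0.6250, f(x_1) = 0.615385, coefficient = 2
x_2 = 0.7500, f(x_2) = 0.571429, coefficient = 2
x_3 = 0.8750, f(x_3) = 0.533333, coefficient = 2
x_4 = 1.0000, f(x_4) = 0.500000, coefficient = 2
x_5 = 1.1250, f(x_5) = 0.470588, coefficient = 2
x_6 = 1.2500, f(x_6) = 0.444444, coefficient = 2
x_7 = 1.3750, f(x_7) = 0.421053, coefficient = 2
x_8 = 1.5000, f(x_8) = 0.400000, coefficient = 2
x_9 = 1.6250, f(x_9) = 0.380952, coefficient = 2
x_10 = 1.7500, f(x_10) = 0.363636, coefficient = 2
x_11 = 1.8750, f(x_11) = 0.347826, coefficient = 2
x_12 = 2.0000, f(x_12) = 0.333333, coefficient = 1

I ≈ (0.125000/2) × 11.097293 = 0.693581
Exact value: 0.693147
Error: 0.000434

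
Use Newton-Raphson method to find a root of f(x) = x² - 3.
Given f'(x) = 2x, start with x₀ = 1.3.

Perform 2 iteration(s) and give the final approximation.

f(x) = x² - 3
f'(x) = 2x
x₀ = 1.3

Newton-Raphson formula: x_{n+1} = x_n - f(x_n)/f'(x_n)

Iteration 1:
  f(1.300000) = -1.310000
  f'(1.300000) = 2.600000
  x_1 = 1.300000 - (-1.310000)/2.600000 = 1.803846
Iteration 2:
  f(1.803846) = 0.253861
  f'(1.803846) = 3.607692
  x_2 = 1.803846 - 0.253861/3.607692 = 1.733480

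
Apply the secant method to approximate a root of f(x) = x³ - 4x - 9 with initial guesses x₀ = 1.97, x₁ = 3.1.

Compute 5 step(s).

f(x) = x³ - 4x - 9
x₀ = 1.97, x₁ = 3.1

Secant formula: x_{n+1} = x_n - f(x_n)(x_n - x_{n-1})/(f(x_n) - f(x_{n-1}))

Iteration 1:
  f(1.970000) = -9.234627
  f(3.100000) = 8.391000
  x_2 = 3.100000 - 8.391000×(3.100000 - 1.970000)/(8.391000 - (-9.234627))
       = 2.562043
Iteration 2:
  f(3.100000) = 8.391000
  f(2.562043) = -2.430757
  x_3 = 2.562043 - (-2.430757)×(2.562043 - 3.100000)/(-2.430757 - 8.391000)
       = 2.682878
Iteration 3:
  f(2.562043) = -2.430757
  f(2.682878) = -0.420608
  x_4 = 2.682878 - (-0.420608)×(2.682878 - 2.562043)/(-0.420608 - (-2.430757))
       = 2.708161
Iteration 4:
  f(2.682878) = -0.420608
  f(2.708161) = 0.029382
  x_5 = 2.708161 - 0.029382×(2.708161 - 2.682878)/(0.029382 - (-0.420608))
       = 2.706510
Iteration 5:
  f(2.708161) = 0.029382
  f(2.706510) = -0.000316
  x_6 = 2.706510 - (-0.000316)×(2.706510 - 2.708161)/(-0.000316 - 0.029382)
       = 2.706528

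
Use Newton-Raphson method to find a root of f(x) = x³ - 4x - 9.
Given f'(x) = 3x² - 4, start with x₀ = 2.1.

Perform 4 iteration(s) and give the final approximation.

f(x) = x³ - 4x - 9
f'(x) = 3x² - 4
x₀ = 2.1

Newton-Raphson formula: x_{n+1} = x_n - f(x_n)/f'(x_n)

Iteration 1:
  f(2.100000) = -8.139000
  f'(2.100000) = 9.230000
  x_1 = 2.100000 - (-8.139000)/9.230000 = 2.981798
Iteration 2:
  f(2.981798) = 5.584341
  f'(2.981798) = 22.673367
  x_2 = 2.981798 - 5.584341/22.673367 = 2.735503
Iteration 3:
  f(2.735503) = 0.527699
  f'(2.735503) = 18.448935
  x_3 = 2.735503 - 0.527699/18.448935 = 2.706900
Iteration 4:
  f(2.706900) = 0.006691
  f'(2.706900) = 17.981924
  x_4 = 2.706900 - 0.006691/17.981924 = 2.706528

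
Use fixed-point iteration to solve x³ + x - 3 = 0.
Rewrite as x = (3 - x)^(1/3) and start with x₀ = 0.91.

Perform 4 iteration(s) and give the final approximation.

Equation: x³ + x - 3 = 0
Fixed-point form: x = (3 - x)^(1/3)
x₀ = 0.91

x_1 = g(0.910000) = 1.278543
x_2 = g(1.278543) = 1.198483
x_3 = g(1.198483) = 1.216782
x_4 = g(1.216782) = 1.212648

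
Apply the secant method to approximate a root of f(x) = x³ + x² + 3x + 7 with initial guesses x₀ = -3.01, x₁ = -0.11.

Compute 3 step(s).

f(x) = x³ + x² + 3x + 7
x₀ = -3.01, x₁ = -0.11

Secant formula: x_{n+1} = x_n - f(x_n)(x_n - x_{n-1})/(f(x_n) - f(x_{n-1}))

Iteration 1:
  f(-3.010000) = -20.240801
  f(-0.110000) = 6.680769
  x_2 = -0.110000 - 6.680769×(-0.110000 - (-3.010000))/(6.680769 - (-20.240801))
       = -0.829655
Iteration 2:
  f(-0.110000) = 6.680769
  f(-0.829655) = 4.628290
  x_3 = -0.829655 - 4.628290×(-0.829655 - (-0.110000))/(4.628290 - 6.680769)
       = -2.452458
Iteration 3:
  f(-0.829655) = 4.628290
  f(-2.452458) = -9.093249
  x_4 = -2.452458 - (-9.093249)×(-2.452458 - (-0.829655))/(-9.093249 - 4.628290)
       = -1.377028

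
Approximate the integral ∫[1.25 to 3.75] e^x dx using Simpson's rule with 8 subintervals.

f(x) = e^x
a = 1.25, b = 3.75, n = 8
h = (b - a)/n = 0.312500

Simpson's rule: (h/3)[f(x₀) + 4f(x₁) + 2f(x₂) + ... + f(xₙ)]

x_0 = 1.2500, f(x_0) = 3.490343, coefficient = 1
x_1 = 1.5625, f(x_1) = 4.770733, coefficient = 4
x_2 = 1.8750, f(x_2) = 6.520819, coefficient = 2
x_3 = 2.1875, f(x_3) = 8.912903, coefficient = 4
x_4 = 2.5000, f(x_4) = 12.182494, coefficient = 2
x_5 = 2.8125, f(x_5) = 16.651495, coefficient = 4
x_6 = 3.1250, f(x_6) = 22.759895, coefficient = 2
x_7 = 3.4375, f(x_7) = 31.109088, coefficient = 4
x_8 = 3.7500, f(x_8) = 42.521082, coefficient = 1

I ≈ (0.312500/3) × 374.714718 = 39.032783
Exact value: 39.030739
Error: 0.002044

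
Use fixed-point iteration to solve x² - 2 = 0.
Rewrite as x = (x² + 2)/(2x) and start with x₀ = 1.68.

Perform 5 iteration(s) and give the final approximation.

Equation: x² - 2 = 0
Fixed-point form: x = (x² + 2)/(2x)
x₀ = 1.68

x_1 = g(1.680000) = 1.435238
x_2 = g(1.435238) = 1.414368
x_3 = g(1.414368) = 1.414214
x_4 = g(1.414214) = 1.414214
x_5 = g(1.414214) = 1.414214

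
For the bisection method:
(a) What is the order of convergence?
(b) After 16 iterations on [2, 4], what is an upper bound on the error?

(a) Bisection has linear (order 1) convergence; the error is halved each step.

(b) Error bound = (b-a)/2^n = (4 - 2)/2^{16}
    = 2/2^{16}

(a) 1 (linear); (b) error ≤ 3.05e-05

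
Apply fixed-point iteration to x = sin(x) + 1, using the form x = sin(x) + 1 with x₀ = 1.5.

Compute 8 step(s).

Equation: x = sin(x) + 1
Fixed-point form: x = sin(x) + 1
x₀ = 1.5

x_1 = g(1.500000) = 1.997495
x_2 = g(1.997495) = 1.910337
x_3 = g(1.910337) = 1.942908
x_4 = g(1.942908) = 1.931562
x_5 = g(1.931562) = 1.935627
x_6 = g(1.935627) = 1.934184
x_7 = g(1.934184) = 1.934698
x_8 = g(1.934698) = 1.934515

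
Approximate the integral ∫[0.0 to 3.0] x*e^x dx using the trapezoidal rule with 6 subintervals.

f(x) = x*e^x
a = 0.0, b = 3.0, n = 6
h = (b - a)/n = 0.500000

Trapezoidal rule: (h/2)[f(x₀) + 2f(x₁) + 2f(x₂) + ... + f(xₙ)]

x_0 = 0.0000, f(x_0) = 0.000000, coefficient = 1
x_1 = 0.5000, f(x_1) = 0.824361, coefficient = 2
x_2 = 1.0000, f(x_2) = 2.718282, coefficient = 2
x_3 = 1.5000, f(x_3) = 6.722534, coefficient = 2
x_4 = 2.0000, f(x_4) = 14.778112, coefficient = 2
x_5 = 2.5000, f(x_5) = 30.456235, coefficient = 2
x_6 = 3.0000, f(x_6) = 60.256611, coefficient = 1

I ≈ (0.500000/2) × 171.255657 = 42.813914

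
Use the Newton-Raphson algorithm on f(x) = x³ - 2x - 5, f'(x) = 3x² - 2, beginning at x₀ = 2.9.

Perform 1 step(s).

f(x) = x³ - 2x - 5
f'(x) = 3x² - 2
x₀ = 2.9

Newton-Raphson formula: x_{n+1} = x_n - f(x_n)/f'(x_n)

Iteration 1:
  f(2.900000) = 13.589000
  f'(2.900000) = 23.230000
  x_1 = 2.900000 - 13.589000/23.230000 = 2.315024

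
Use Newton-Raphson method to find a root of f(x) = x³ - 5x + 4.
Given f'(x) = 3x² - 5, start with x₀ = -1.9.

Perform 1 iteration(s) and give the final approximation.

f(x) = x³ - 5x + 4
f'(x) = 3x² - 5
x₀ = -1.9

Newton-Raphson formula: x_{n+1} = x_n - f(x_n)/f'(x_n)

Iteration 1:
  f(-1.900000) = 6.641000
  f'(-1.900000) = 5.830000
  x_1 = -1.900000 - 6.641000/5.830000 = -3.039108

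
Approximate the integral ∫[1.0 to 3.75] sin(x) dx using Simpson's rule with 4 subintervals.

f(x) = sin(x)
a = 1.0, b = 3.75, n = 4
h = (b - a)/n = 0.687500

Simpson's rule: (h/3)[f(x₀) + 4f(x₁) + 2f(x₂) + ... + f(xₙ)]

x_0 = 1.0000, f(x_0) = 0.841471, coefficient = 1
x_1 = 1.6875, f(x_1) = 0.993198, coefficient = 4
x_2 = 2.3750, f(x_2) = 0.693685, coefficient = 2
x_3 = 3.0625, f(x_3) = 0.079010, coefficient = 4
x_4 = 3.7500, f(x_4) = -0.571561, coefficient = 1

I ≈ (0.687500/3) × 5.946112 = 1.362651
Exact value: 1.360862
Error: 0.001789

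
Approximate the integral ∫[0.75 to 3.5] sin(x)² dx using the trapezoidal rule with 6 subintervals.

f(x) = sin(x)²
a = 0.75, b = 3.5, n = 6
h = (b - a)/n = 0.458333

Trapezoidal rule: (h/2)[f(x₀) + 2f(x₁) + 2f(x₂) + ... + f(xₙ)]

x_0 = 0.7500, f(x_0) = 0.464631, coefficient = 1
x_1 = 1.2083, f(x_1) = 0.874274, coefficient = 2
x_2 = 1.6667, f(x_2) = 0.990837, coefficient = 2
x_3 = 2.1250, f(x_3) = 0.723044, coefficient = 2
x_4 = 2.5833, f(x_4) = 0.280593, coefficient = 2
x_5 = 3.0417, f(x_5) = 0.009952, coefficient = 2
x_6 = 3.5000, f(x_6) = 0.123049, coefficient = 1

I ≈ (0.458333/2) × 6.345081 = 1.454081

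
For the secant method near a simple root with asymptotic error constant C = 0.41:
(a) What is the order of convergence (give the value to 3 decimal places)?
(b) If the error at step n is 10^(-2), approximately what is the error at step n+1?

(a) Secant method has superlinear convergence with order φ = (1+√5)/2 ≈ 1.618.
    This means |e_{n+1}| ≈ C|e_n|^1.618.

(b) With |e_n| = 10^(-2) and C = 0.41:
    |e_{n+1}| ≈ 0.41 × (10^(-2))^1.618 = 0.41 × 10^(-3.24)

(a) ≈ 1.618 (golden ratio); (b) |e_{n+1}| ≈ 2.381e-04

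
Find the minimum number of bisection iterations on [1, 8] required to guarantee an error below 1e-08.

We need (b-a)/2^n ≤ 1e-08
(8 - 1)/2^n ≤ 1e-08
7/2^n ≤ 1e-08
2^n ≥ 700000000
n ≥ log₂(700000000) = 29.38
n ≥ 30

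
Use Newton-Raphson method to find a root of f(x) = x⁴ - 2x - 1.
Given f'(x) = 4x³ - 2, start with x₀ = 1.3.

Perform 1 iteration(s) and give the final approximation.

f(x) = x⁴ - 2x - 1
f'(x) = 4x³ - 2
x₀ = 1.3

Newton-Raphson formula: x_{n+1} = x_n - f(x_n)/f'(x_n)

Iteration 1:
  f(1.300000) = -0.743900
  f'(1.300000) = 6.788000
  x_1 = 1.300000 - (-0.743900)/6.788000 = 1.409590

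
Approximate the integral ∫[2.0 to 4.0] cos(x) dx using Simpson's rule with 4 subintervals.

f(x) = cos(x)
a = 2.0, b = 4.0, n = 4
h = (b - a)/n = 0.500000

Simpson's rule: (h/3)[f(x₀) + 4f(x₁) + 2f(x₂) + ... + f(xₙ)]

x_0 = 2.0000, f(x_0) = -0.416147, coefficient = 1
x_1 = 2.5000, f(x_1) = -0.801144, coefficient = 4
x_2 = 3.0000, f(x_2) = -0.989992, coefficient = 2
x_3 = 3.5000, f(x_3) = -0.936457, coefficient = 4
x_4 = 4.0000, f(x_4) = -0.653644, coefficient = 1

I ≈ (0.500000/3) × -10.000177 = -1.666696
Exact value: -1.666100
Error: 0.000596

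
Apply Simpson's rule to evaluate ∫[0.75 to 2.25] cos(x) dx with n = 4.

f(x) = cos(x)
a = 0.75, b = 2.25, n = 4
h = (b - a)/n = 0.375000

Simpson's rule: (h/3)[f(x₀) + 4f(x₁) + 2f(x₂) + ... + f(xₙ)]

x_0 = 0.7500, f(x_0) = 0.731689, coefficient = 1
x_1 = 1.1250, f(x_1) = 0.431177, coefficient = 4
x_2 = 1.5000, f(x_2) = 0.070737, coefficient = 2
x_3 = 1.8750, f(x_3) = -0.299534, coefficient = 4
x_4 = 2.2500, f(x_4) = -0.628174, coefficient = 1

I ≈ (0.375000/3) × 0.771562 = 0.096445
Exact value: 0.096434
Error: 0.000011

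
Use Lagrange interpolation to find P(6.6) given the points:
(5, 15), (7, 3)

Lagrange interpolation formula:
P(x) = Σ yᵢ × Lᵢ(x)
where Lᵢ(x) = Π_{j≠i} (x - xⱼ)/(xᵢ - xⱼ)

L_0(6.6) = (6.6 - 7)/(5 - 7) = 0.200000
L_1(6.6) = (6.6 - 5)/(7 - 5) = 0.800000

P(6.6) = 15×L_0(6.6) + 3×L_1(6.6)
P(6.6) = 5.400000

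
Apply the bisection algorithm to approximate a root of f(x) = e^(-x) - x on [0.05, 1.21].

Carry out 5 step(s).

f(x) = e^(-x) - x
Initial interval: [0.05, 1.21]

Iteration 1:
  c_1 = (0.050000 + 1.210000)/2 = 0.630000
  f(c_1) = f(0.630000) = -0.097408
  f(a) × f(c) < 0, new interval: [0.050000, 0.630000]
Iteration 2:
  c_2 = (0.050000 + 0.630000)/2 = 0.340000
  f(c_2) = f(0.340000) = 0.371770
  f(a) × f(c) ≥ 0, new interval: [0.340000, 0.630000]
Iteration 3:
  c_3 = (0.340000 + 0.630000)/2 = 0.485000
  f(c_3) = f(0.485000) = 0.130697
  f(a) × f(c) ≥ 0, new interval: [0.485000, 0.630000]
Iteration 4:
  c_4 = (0.485000 + 0.630000)/2 = 0.557500
  f(c_4) = f(0.557500) = 0.015139
  f(a) × f(c) ≥ 0, new interval: [0.557500, 0.630000]
Iteration 5:
  c_5 = (0.557500 + 0.630000)/2 = 0.593750
  f(c_5) = f(0.593750) = -0.041498
  f(a) × f(c) < 0, new interval: [0.557500, 0.593750]

After 5 iteration(s), the approximation is c_5 = 0.593750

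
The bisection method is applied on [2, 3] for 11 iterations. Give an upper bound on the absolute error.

Bisection error bound: |error| ≤ (b-a)/2^n
|error| ≤ (3 - 2)/2^11 = 1/2^11
|error| ≤ 0.0004882812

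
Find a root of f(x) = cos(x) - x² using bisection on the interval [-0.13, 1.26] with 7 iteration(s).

f(x) = cos(x) - x²
Initial interval: [-0.13, 1.26]

Iteration 1:
  c_1 = (-0.130000 + 1.260000)/2 = 0.565000
  f(c_1) = f(0.565000) = 0.525364
  f(a) × f(c) ≥ 0, new interval: [0.565000, 1.260000]
Iteration 2:
  c_2 = (0.565000 + 1.260000)/2 = 0.912500
  f(c_2) = f(0.912500) = -0.220886
  f(a) × f(c) < 0, new interval: [0.565000, 0.912500]
Iteration 3:
  c_3 = (0.565000 + 0.912500)/2 = 0.738750
  f(c_3) = f(0.738750) = 0.193559
  f(a) × f(c) ≥ 0, new interval: [0.738750, 0.912500]
Iteration 4:
  c_4 = (0.738750 + 0.912500)/2 = 0.825625
  f(c_4) = f(0.825625) = -0.003559
  f(a) × f(c) < 0, new interval: [0.738750, 0.825625]
Iteration 5:
  c_5 = (0.738750 + 0.825625)/2 = 0.782188
  f(c_5) = f(0.782188) = 0.097556
  f(a) × f(c) ≥ 0, new interval: [0.782188, 0.825625]
Iteration 6:
  c_6 = (0.782188 + 0.825625)/2 = 0.803906
  f(c_6) = f(0.803906) = 0.047634
  f(a) × f(c) ≥ 0, new interval: [0.803906, 0.825625]
Iteration 7:
  c_7 = (0.803906 + 0.825625)/2 = 0.814766
  f(c_7) = f(0.814766) = 0.022196
  f(a) × f(c) ≥ 0, new interval: [0.814766, 0.825625]

After 7 iteration(s), the approximation is c_7 = 0.814766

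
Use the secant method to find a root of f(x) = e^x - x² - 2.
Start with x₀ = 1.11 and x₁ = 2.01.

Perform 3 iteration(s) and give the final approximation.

f(x) = e^x - x² - 2
x₀ = 1.11, x₁ = 2.01

Secant formula: x_{n+1} = x_n - f(x_n)(x_n - x_{n-1})/(f(x_n) - f(x_{n-1}))

Iteration 1:
  f(1.110000) = -0.197742
  f(2.010000) = 1.423217
  x_2 = 2.010000 - 1.423217×(2.010000 - 1.110000)/(1.423217 - (-0.197742))
       = 1.219791
Iteration 2:
  f(2.010000) = 1.423217
  f(1.219791) = -0.101410
  x_3 = 1.219791 - (-0.101410)×(1.219791 - 2.010000)/(-0.101410 - 1.423217)
       = 1.272352
Iteration 3:
  f(1.219791) = -0.101410
  f(1.272352) = -0.049642
  x_4 = 1.272352 - (-0.049642)×(1.272352 - 1.219791)/(-0.049642 - (-0.101410))
       = 1.322754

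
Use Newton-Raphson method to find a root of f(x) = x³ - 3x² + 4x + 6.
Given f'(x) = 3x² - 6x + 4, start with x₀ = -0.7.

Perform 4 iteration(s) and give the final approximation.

f(x) = x³ - 3x² + 4x + 6
f'(x) = 3x² - 6x + 4
x₀ = -0.7

Newton-Raphson formula: x_{n+1} = x_n - f(x_n)/f'(x_n)

Iteration 1:
  f(-0.700000) = 1.387000
  f'(-0.700000) = 9.670000
  x_1 = -0.700000 - 1.387000/9.670000 = -0.843433
Iteration 2:
  f(-0.843433) = -0.107874
  f'(-0.843433) = 11.194739
  x_2 = -0.843433 - (-0.107874)/11.194739 = -0.833797
Iteration 3:
  f(-0.833797) = -0.000513
  f'(-0.833797) = 11.088436
  x_3 = -0.833797 - (-0.000513)/11.088436 = -0.833751
Iteration 4:
  f(-0.833751) = 0.000000
  f'(-0.833751) = 11.087928
  x_4 = -0.833751 - 0.000000/11.087928 = -0.833751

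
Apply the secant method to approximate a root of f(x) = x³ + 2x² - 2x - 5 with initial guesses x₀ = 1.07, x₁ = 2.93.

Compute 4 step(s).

f(x) = x³ + 2x² - 2x - 5
x₀ = 1.07, x₁ = 2.93

Secant formula: x_{n+1} = x_n - f(x_n)(x_n - x_{n-1})/(f(x_n) - f(x_{n-1}))

Iteration 1:
  f(1.070000) = -3.625157
  f(2.930000) = 31.463557
  x_2 = 2.930000 - 31.463557×(2.930000 - 1.070000)/(31.463557 - (-3.625157))
       = 1.262164
Iteration 2:
  f(2.930000) = 31.463557
  f(1.262164) = -2.327511
  x_3 = 1.262164 - (-2.327511)×(1.262164 - 2.930000)/(-2.327511 - 31.463557)
       = 1.377044
Iteration 3:
  f(1.262164) = -2.327511
  f(1.377044) = -1.350370
  x_4 = 1.377044 - (-1.350370)×(1.377044 - 1.262164)/(-1.350370 - (-2.327511))
       = 1.535803
Iteration 4:
  f(1.377044) = -1.350370
  f(1.535803) = 0.268259
  x_5 = 1.535803 - 0.268259×(1.535803 - 1.377044)/(0.268259 - (-1.350370))
       = 1.509491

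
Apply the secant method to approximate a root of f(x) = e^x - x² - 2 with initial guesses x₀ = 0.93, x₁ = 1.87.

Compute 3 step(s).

f(x) = e^x - x² - 2
x₀ = 0.93, x₁ = 1.87

Secant formula: x_{n+1} = x_n - f(x_n)(x_n - x_{n-1})/(f(x_n) - f(x_{n-1}))

Iteration 1:
  f(0.930000) = -0.330391
  f(1.870000) = 0.991396
  x_2 = 1.870000 - 0.991396×(1.870000 - 0.930000)/(0.991396 - (-0.330391))
       = 1.164960
Iteration 2:
  f(1.870000) = 0.991396
  f(1.164960) = -0.151337
  x_3 = 1.164960 - (-0.151337)×(1.164960 - 1.870000)/(-0.151337 - 0.991396)
       = 1.258332
Iteration 3:
  f(1.164960) = -0.151337
  f(1.258332) = -0.063854
  x_4 = 1.258332 - (-0.063854)×(1.258332 - 1.164960)/(-0.063854 - (-0.151337))
       = 1.326483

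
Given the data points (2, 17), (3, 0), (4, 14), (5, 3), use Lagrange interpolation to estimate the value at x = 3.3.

Lagrange interpolation formula:
P(x) = Σ yᵢ × Lᵢ(x)
where Lᵢ(x) = Π_{j≠i} (x - xⱼ)/(xᵢ - xⱼ)

L_0(3.3) = (3.3 - 3)/(2 - 3) × (3.3 - 4)/(2 - 4) × (3.3 - 5)/(2 - 5) = -0.059500
L_1(3.3) = (3.3 - 2)/(3 - 2) × (3.3 - 4)/(3 - 4) × (3.3 - 5)/(3 - 5) = 0.773500
L_2(3.3) = (3.3 - 2)/(4 - 2) × (3.3 - 3)/(4 - 3) × (3.3 - 5)/(4 - 5) = 0.331500
L_3(3.3) = (3.3 - 2)/(5 - 2) × (3.3 - 3)/(5 - 3) × (3.3 - 4)/(5 - 4) = -0.045500

P(3.3) = 17×L_0(3.3) + 0×L_1(3.3) + 14×L_2(3.3) + 3×L_3(3.3)
P(3.3) = 3.493000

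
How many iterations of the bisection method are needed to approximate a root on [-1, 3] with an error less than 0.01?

We need (b-a)/2^n ≤ 0.01
(3 - (-1))/2^n ≤ 0.01
4/2^n ≤ 0.01
2^n ≥ 400
n ≥ log₂(400) = 8.64
n ≥ 9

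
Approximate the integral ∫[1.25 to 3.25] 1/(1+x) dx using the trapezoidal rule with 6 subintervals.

f(x) = 1/(1+x)
a = 1.25, b = 3.25, n = 6
h = (b - a)/n = 0.333333

Trapezoidal rule: (h/2)[f(x₀) + 2f(x₁) + 2f(x₂) + ... + f(xₙ)]

x_0 = 1.2500, f(x_0) = 0.444444, coefficient = 1
x_1 = 1.5833, f(x_1) = 0.387097, coefficient = 2
x_2 = 1.9167, f(x_2) = 0.342857, coefficient = 2
x_3 = 2.2500, f(x_3) = 0.307692, coefficient = 2
x_4 = 2.5833, f(x_4) = 0.279070, coefficient = 2
x_5 = 2.9167, f(x_5) = 0.255319, coefficient = 2
x_6 = 3.2500, f(x_6) = 0.235294, coefficient = 1

I ≈ (0.333333/2) × 3.823809 = 0.637301
Exact value: 0.635989
Error: 0.001313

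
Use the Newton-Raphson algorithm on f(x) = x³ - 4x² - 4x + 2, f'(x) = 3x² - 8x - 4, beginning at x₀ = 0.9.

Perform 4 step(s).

f(x) = x³ - 4x² - 4x + 2
f'(x) = 3x² - 8x - 4
x₀ = 0.9

Newton-Raphson formula: x_{n+1} = x_n - f(x_n)/f'(x_n)

Iteration 1:
  f(0.900000) = -4.111000
  f'(0.900000) = -8.770000
  x_1 = 0.900000 - (-4.111000)/(-8.770000) = 0.431243
Iteration 2:
  f(0.431243) = -0.388655
  f'(0.431243) = -6.892032
  x_2 = 0.431243 - (-0.388655)/(-6.892032) = 0.374851
Iteration 3:
  f(0.374851) = -0.008785
  f'(0.374851) = -6.577268
  x_3 = 0.374851 - (-0.008785)/(-6.577268) = 0.373515
Iteration 4:
  f(0.373515) = -0.000005
  f'(0.373515) = -6.569581
  x_4 = 0.373515 - (-0.000005)/(-6.569581) = 0.373514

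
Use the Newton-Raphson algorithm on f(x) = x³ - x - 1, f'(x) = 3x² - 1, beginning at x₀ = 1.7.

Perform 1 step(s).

f(x) = x³ - x - 1
f'(x) = 3x² - 1
x₀ = 1.7

Newton-Raphson formula: x_{n+1} = x_n - f(x_n)/f'(x_n)

Iteration 1:
  f(1.700000) = 2.213000
  f'(1.700000) = 7.670000
  x_1 = 1.700000 - 2.213000/7.670000 = 1.411473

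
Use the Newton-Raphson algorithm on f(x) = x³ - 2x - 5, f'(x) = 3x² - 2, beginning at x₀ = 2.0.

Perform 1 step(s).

f(x) = x³ - 2x - 5
f'(x) = 3x² - 2
x₀ = 2.0

Newton-Raphson formula: x_{n+1} = x_n - f(x_n)/f'(x_n)

Iteration 1:
  f(2.000000) = -1.000000
  f'(2.000000) = 10.000000
  x_1 = 2.000000 - (-1.000000)/10.000000 = 2.100000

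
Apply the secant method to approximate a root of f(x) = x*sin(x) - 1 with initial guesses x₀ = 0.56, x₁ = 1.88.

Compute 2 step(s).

f(x) = x*sin(x) - 1
x₀ = 0.56, x₁ = 1.88

Secant formula: x_{n+1} = x_n - f(x_n)(x_n - x_{n-1})/(f(x_n) - f(x_{n-1}))

Iteration 1:
  f(0.560000) = -0.702536
  f(1.880000) = 0.790843
  x_2 = 1.880000 - 0.790843×(1.880000 - 0.560000)/(0.790843 - (-0.702536))
       = 1.180972
Iteration 2:
  f(1.880000) = 0.790843
  f(1.180972) = 0.092371
  x_3 = 1.180972 - 0.092371×(1.180972 - 1.880000)/(0.092371 - 0.790843)
       = 1.088528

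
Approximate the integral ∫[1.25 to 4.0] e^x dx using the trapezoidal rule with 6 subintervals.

f(x) = e^x
a = 1.25, b = 4.0, n = 6
h = (b - a)/n = 0.458333

Trapezoidal rule: (h/2)[f(x₀) + 2f(x₁) + 2f(x₂) + ... + f(xₙ)]

x_0 = 1.2500, f(x_0) = 3.490343, coefficient = 1
x_1 = 1.7083, f(x_1) = 5.519754, coefficient = 2
x_2 = 2.1667, f(x_2) = 8.729138, coefficient = 2
x_3 = 2.6250, f(x_3) = 13.804574, coefficient = 2
x_4 = 3.0833, f(x_4) = 21.831051, coefficient = 2
x_5 = 3.5417, f(x_5) = 34.524412, coefficient = 2
x_6 = 4.0000, f(x_6) = 54.598150, coefficient = 1

I ≈ (0.458333/2) × 226.906353 = 51.999373
Exact value: 51.107807
Error: 0.891566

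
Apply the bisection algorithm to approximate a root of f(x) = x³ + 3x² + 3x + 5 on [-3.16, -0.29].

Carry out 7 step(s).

f(x) = x³ + 3x² + 3x + 5
Initial interval: [-3.16, -0.29]

Iteration 1:
  c_1 = (-3.160000 + (-0.290000))/2 = -1.725000
  f(c_1) = f(-1.725000) = 3.618922
  f(a) × f(c) < 0, new interval: [-3.160000, -1.725000]
Iteration 2:
  c_2 = (-3.160000 + (-1.725000))/2 = -2.442500
  f(c_2) = f(-2.442500) = 0.998437
  f(a) × f(c) < 0, new interval: [-3.160000, -2.442500]
Iteration 3:
  c_3 = (-3.160000 + (-2.442500))/2 = -2.801250
  f(c_3) = f(-2.801250) = -1.844158
  f(a) × f(c) ≥ 0, new interval: [-2.801250, -2.442500]
Iteration 4:
  c_4 = (-2.801250 + (-2.442500))/2 = -2.621875
  f(c_4) = f(-2.621875) = -0.266307
  f(a) × f(c) ≥ 0, new interval: [-2.621875, -2.442500]
Iteration 5:
  c_5 = (-2.621875 + (-2.442500))/2 = -2.532188
  f(c_5) = f(-2.532188) = 0.403039
  f(a) × f(c) < 0, new interval: [-2.621875, -2.532188]
Iteration 6:
  c_6 = (-2.621875 + (-2.532188))/2 = -2.577031
  f(c_6) = f(-2.577031) = 0.077880
  f(a) × f(c) < 0, new interval: [-2.621875, -2.577031]
Iteration 7:
  c_7 = (-2.621875 + (-2.577031))/2 = -2.599453
  f(c_7) = f(-2.599453) = -0.091801
  f(a) × f(c) ≥ 0, new interval: [-2.599453, -2.577031]

After 7 iteration(s), the approximation is c_7 = -2.599453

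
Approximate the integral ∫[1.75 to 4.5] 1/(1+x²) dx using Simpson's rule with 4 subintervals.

f(x) = 1/(1+x²)
a = 1.75, b = 4.5, n = 4
h = (b - a)/n = 0.687500

Simpson's rule: (h/3)[f(x₀) + 4f(x₁) + 2f(x₂) + ... + f(xₙ)]

x_0 = 1.7500, f(x_0) = 0.246154, coefficient = 1
x_1 = 2.4375, f(x_1) = 0.144063, coefficient = 4
x_2 = 3.1250, f(x_2) = 0.092888, coefficient = 2
x_3 = 3.8125, f(x_3) = 0.064370, coefficient = 4
x_4 = 4.5000, f(x_4) = 0.047059, coefficient = 1

I ≈ (0.687500/3) × 1.312722 = 0.300832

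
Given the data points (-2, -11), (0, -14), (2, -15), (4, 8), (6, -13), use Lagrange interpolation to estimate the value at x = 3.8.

Lagrange interpolation formula:
P(x) = Σ yᵢ × Lᵢ(x)
where Lᵢ(x) = Π_{j≠i} (x - xⱼ)/(xᵢ - xⱼ)

L_0(3.8) = (3.8 - 0)/(-2 - 0) × (3.8 - 2)/(-2 - 2) × (3.8 - 4)/(-2 - 4) × (3.8 - 6)/(-2 - 6) = 0.007838
L_1(3.8) = (3.8 - (-2))/(0 - (-2)) × (3.8 - 2)/(0 - 2) × (3.8 - 4)/(0 - 4) × (3.8 - 6)/(0 - 6) = -0.047850
L_2(3.8) = (3.8 - (-2))/(2 - (-2)) × (3.8 - 0)/(2 - 0) × (3.8 - 4)/(2 - 4) × (3.8 - 6)/(2 - 6) = 0.151525
L_3(3.8) = (3.8 - (-2))/(4 - (-2)) × (3.8 - 0)/(4 - 0) × (3.8 - 2)/(4 - 2) × (3.8 - 6)/(4 - 6) = 0.909150
L_4(3.8) = (3.8 - (-2))/(6 - (-2)) × (3.8 - 0)/(6 - 0) × (3.8 - 2)/(6 - 2) × (3.8 - 4)/(6 - 4) = -0.020663

P(3.8) = (-11)×L_0(3.8) + (-14)×L_1(3.8) + (-15)×L_2(3.8) + 8×L_3(3.8) + (-13)×L_4(3.8)
P(3.8) = 5.852625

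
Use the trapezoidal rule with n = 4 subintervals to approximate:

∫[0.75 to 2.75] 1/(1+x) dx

f(x) = 1/(1+x)
a = 0.75, b = 2.75, n = 4
h = (b - a)/n = 0.500000

Trapezoidal rule: (h/2)[f(x₀) + 2f(x₁) + 2f(x₂) + ... + f(xₙ)]

x_0 = 0.7500, f(x_0) = 0.571429, coefficient = 1
x_1 = 1.2500, f(x_1) = 0.444444, coefficient = 2
x_2 = 1.7500, f(x_2) = 0.363636, coefficient = 2
x_3 = 2.2500, f(x_3) = 0.307692, coefficient = 2
x_4 = 2.7500, f(x_4) = 0.266667, coefficient = 1

I ≈ (0.500000/2) × 3.069641 = 0.767410
Exact value: 0.762140
Error: 0.005270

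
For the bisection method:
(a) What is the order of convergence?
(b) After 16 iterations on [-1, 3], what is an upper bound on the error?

(a) Bisection has linear (order 1) convergence; the error is halved each step.

(b) Error bound = (b-a)/2^n = (3 - (-1))/2^{16}
    = 4/2^{16}

(a) 1 (linear); (b) error ≤ 6.10e-05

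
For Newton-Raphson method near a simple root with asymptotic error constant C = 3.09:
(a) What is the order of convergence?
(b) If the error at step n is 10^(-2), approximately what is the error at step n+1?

(a) Newton-Raphson has quadratic (order 2) convergence near simple roots.
    This means |e_{n+1}| ≈ C|e_n|².

(b) With |e_n| = 10^(-2) and C = 3.09:
    |e_{n+1}| ≈ 3.09 × (10^(-2))² = 3.09 × 10^(-4)

(a) 2 (quadratic); (b) |e_{n+1}| ≈ 3.090e-04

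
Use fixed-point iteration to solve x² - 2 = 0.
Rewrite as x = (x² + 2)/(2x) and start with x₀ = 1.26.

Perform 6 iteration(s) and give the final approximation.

Equation: x² - 2 = 0
Fixed-point form: x = (x² + 2)/(2x)
x₀ = 1.26

x_1 = g(1.260000) = 1.423651
x_2 = g(1.423651) = 1.414245
x_3 = g(1.414245) = 1.414214
x_4 = g(1.414214) = 1.414214
x_5 = g(1.414214) = 1.414214
x_6 = g(1.414214) = 1.414214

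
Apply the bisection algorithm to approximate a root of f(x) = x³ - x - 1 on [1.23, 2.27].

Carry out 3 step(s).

f(x) = x³ - x - 1
Initial interval: [1.23, 2.27]

Iteration 1:
  c_1 = (1.230000 + 2.270000)/2 = 1.750000
  f(c_1) = f(1.750000) = 2.609375
  f(a) × f(c) < 0, new interval: [1.230000, 1.750000]
Iteration 2:
  c_2 = (1.230000 + 1.750000)/2 = 1.490000
  f(c_2) = f(1.490000) = 0.817949
  f(a) × f(c) < 0, new interval: [1.230000, 1.490000]
Iteration 3:
  c_3 = (1.230000 + 1.490000)/2 = 1.360000
  f(c_3) = f(1.360000) = 0.155456
  f(a) × f(c) < 0, new interval: [1.230000, 1.360000]

After 3 iteration(s), the approximation is c_3 = 1.360000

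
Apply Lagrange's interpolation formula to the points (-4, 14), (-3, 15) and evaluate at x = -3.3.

Lagrange interpolation formula:
P(x) = Σ yᵢ × Lᵢ(x)
where Lᵢ(x) = Π_{j≠i} (x - xⱼ)/(xᵢ - xⱼ)

L_0(-3.3) = (-3.3 - (-3))/(-4 - (-3)) = 0.300000
L_1(-3.3) = (-3.3 - (-4))/(-3 - (-4)) = 0.700000

P(-3.3) = 14×L_0(-3.3) + 15×L_1(-3.3)
P(-3.3) = 14.700000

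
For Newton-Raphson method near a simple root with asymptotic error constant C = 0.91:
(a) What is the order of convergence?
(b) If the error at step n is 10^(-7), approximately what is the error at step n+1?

(a) Newton-Raphson has quadratic (order 2) convergence near simple roots.
    This means |e_{n+1}| ≈ C|e_n|².

(b) With |e_n| = 10^(-7) and C = 0.91:
    |e_{n+1}| ≈ 0.91 × (10^(-7))² = 0.91 × 10^(-14)

(a) 2 (quadratic); (b) |e_{n+1}| ≈ 9.100e-15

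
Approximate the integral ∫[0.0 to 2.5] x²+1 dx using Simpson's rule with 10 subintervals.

f(x) = x²+1
a = 0.0, b = 2.5, n = 10
h = (b - a)/n = 0.250000

Simpson's rule: (h/3)[f(x₀) + 4f(x₁) + 2f(x₂) + ... + f(xₙ)]

x_0 = 0.0000, f(x_0) = 1.000000, coefficient = 1
x_1 = 0.2500, f(x_1) = 1.062500, coefficient = 4
x_2 = 0.5000, f(x_2) = 1.250000, coefficient = 2
x_3 = 0.7500, f(x_3) = 1.562500, coefficient = 4
x_4 = 1.0000, f(x_4) = 2.000000, coefficient = 2
x_5 = 1.2500, f(x_5) = 2.562500, coefficient = 4
x_6 = 1.5000, f(x_6) = 3.250000, coefficient = 2
x_7 = 1.7500, f(x_7) = 4.062500, coefficient = 4
x_8 = 2.0000, f(x_8) = 5.000000, coefficient = 2
x_9 = 2.2500, f(x_9) = 6.062500, coefficient = 4
x_10 = 2.5000, f(x_10) = 7.250000, coefficient = 1

I ≈ (0.250000/3) × 92.500000 = 7.708333
Exact value: 7.708333
Error: 0.000000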